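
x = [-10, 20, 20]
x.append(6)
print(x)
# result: [-10, 20, 20, 6]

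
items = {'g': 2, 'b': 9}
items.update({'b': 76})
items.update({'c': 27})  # {'g': 2, 'b': 76, 'c': 27}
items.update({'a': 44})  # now {'g': 2, 'b': 76, 'c': 27, 'a': 44}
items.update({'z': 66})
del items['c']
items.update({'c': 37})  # {'g': 2, 'b': 76, 'a': 44, 'z': 66, 'c': 37}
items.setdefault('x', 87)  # 87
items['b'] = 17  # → {'g': 2, 'b': 17, 'a': 44, 'z': 66, 'c': 37, 'x': 87}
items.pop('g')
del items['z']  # {'b': 17, 'a': 44, 'c': 37, 'x': 87}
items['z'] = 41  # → {'b': 17, 'a': 44, 'c': 37, 'x': 87, 'z': 41}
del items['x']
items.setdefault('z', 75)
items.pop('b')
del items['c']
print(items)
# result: {'a': 44, 'z': 41}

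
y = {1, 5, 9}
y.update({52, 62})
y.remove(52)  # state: {1, 5, 9, 62}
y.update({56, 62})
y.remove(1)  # {5, 9, 56, 62}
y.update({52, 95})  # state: {5, 9, 52, 56, 62, 95}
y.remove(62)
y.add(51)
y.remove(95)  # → {5, 9, 51, 52, 56}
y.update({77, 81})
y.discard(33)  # {5, 9, 51, 52, 56, 77, 81}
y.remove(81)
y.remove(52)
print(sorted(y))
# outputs [5, 9, 51, 56, 77]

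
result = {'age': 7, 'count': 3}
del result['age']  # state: {'count': 3}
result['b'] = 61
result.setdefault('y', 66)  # 66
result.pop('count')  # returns 3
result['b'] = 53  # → {'b': 53, 'y': 66}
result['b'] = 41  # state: {'b': 41, 'y': 66}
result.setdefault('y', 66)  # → 66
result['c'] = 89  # {'b': 41, 'y': 66, 'c': 89}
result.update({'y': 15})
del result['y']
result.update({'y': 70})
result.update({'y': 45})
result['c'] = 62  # {'b': 41, 'c': 62, 'y': 45}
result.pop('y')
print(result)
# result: {'b': 41, 'c': 62}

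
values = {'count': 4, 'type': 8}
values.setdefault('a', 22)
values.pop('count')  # 4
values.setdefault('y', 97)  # 97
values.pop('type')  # 8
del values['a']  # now {'y': 97}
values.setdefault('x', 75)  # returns 75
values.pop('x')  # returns 75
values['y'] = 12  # {'y': 12}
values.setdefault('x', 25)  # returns 25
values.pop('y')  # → 12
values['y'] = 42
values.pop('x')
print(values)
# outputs {'y': 42}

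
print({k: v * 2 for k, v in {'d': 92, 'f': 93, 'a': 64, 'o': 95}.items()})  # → {'d': 184, 'f': 186, 'a': 128, 'o': 190}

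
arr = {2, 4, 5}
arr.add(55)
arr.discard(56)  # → {2, 4, 5, 55}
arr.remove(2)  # {4, 5, 55}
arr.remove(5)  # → {4, 55}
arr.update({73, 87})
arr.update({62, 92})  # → {4, 55, 62, 73, 87, 92}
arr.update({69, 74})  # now {4, 55, 62, 69, 73, 74, 87, 92}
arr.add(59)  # {4, 55, 59, 62, 69, 73, 74, 87, 92}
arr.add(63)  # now {4, 55, 59, 62, 63, 69, 73, 74, 87, 92}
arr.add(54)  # {4, 54, 55, 59, 62, 63, 69, 73, 74, 87, 92}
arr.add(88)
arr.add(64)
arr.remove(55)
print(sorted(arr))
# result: [4, 54, 59, 62, 63, 64, 69, 73, 74, 87, 88, 92]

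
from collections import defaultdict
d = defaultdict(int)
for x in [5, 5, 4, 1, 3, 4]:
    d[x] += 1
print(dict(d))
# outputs {5: 2, 4: 2, 1: 1, 3: 1}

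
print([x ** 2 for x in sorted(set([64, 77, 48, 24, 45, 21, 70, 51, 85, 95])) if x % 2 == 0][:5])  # [576, 2304, 4096, 4900]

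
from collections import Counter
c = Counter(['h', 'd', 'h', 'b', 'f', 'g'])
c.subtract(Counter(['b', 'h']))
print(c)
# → Counter({'h': 1, 'd': 1, 'f': 1, 'g': 1, 'b': 0})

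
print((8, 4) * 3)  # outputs (8, 4, 8, 4, 8, 4)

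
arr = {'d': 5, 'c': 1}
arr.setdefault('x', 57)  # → 57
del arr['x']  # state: {'d': 5, 'c': 1}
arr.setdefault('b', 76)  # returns 76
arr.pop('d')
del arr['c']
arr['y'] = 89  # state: {'b': 76, 'y': 89}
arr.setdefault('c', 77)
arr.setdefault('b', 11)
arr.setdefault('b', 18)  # 76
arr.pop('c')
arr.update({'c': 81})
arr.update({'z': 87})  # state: {'b': 76, 'y': 89, 'c': 81, 'z': 87}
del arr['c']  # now {'b': 76, 'y': 89, 'z': 87}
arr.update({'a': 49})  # {'b': 76, 'y': 89, 'z': 87, 'a': 49}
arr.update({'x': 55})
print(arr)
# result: {'b': 76, 'y': 89, 'z': 87, 'a': 49, 'x': 55}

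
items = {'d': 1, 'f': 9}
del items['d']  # {'f': 9}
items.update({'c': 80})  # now {'f': 9, 'c': 80}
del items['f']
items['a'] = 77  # {'c': 80, 'a': 77}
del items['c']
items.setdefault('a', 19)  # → 77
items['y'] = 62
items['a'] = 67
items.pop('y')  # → 62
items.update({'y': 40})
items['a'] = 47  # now {'a': 47, 'y': 40}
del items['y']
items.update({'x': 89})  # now {'a': 47, 'x': 89}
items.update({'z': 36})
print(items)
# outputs {'a': 47, 'x': 89, 'z': 36}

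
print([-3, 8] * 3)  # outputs [-3, 8, -3, 8, -3, 8]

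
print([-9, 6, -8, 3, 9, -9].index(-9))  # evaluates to 0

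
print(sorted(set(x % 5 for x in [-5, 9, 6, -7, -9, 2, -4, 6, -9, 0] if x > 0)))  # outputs [1, 2, 4]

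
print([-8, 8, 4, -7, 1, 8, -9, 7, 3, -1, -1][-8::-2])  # [-7, 8]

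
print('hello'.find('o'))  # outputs 4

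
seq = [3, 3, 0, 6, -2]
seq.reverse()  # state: [-2, 6, 0, 3, 3]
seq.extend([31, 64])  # [-2, 6, 0, 3, 3, 31, 64]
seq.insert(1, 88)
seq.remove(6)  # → [-2, 88, 0, 3, 3, 31, 64]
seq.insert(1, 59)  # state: [-2, 59, 88, 0, 3, 3, 31, 64]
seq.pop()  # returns 64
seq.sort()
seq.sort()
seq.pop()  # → 88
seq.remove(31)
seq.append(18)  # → [-2, 0, 3, 3, 59, 18]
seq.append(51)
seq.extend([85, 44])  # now [-2, 0, 3, 3, 59, 18, 51, 85, 44]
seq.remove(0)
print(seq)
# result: [-2, 3, 3, 59, 18, 51, 85, 44]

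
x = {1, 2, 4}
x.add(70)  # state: {1, 2, 4, 70}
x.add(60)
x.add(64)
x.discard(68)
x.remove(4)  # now {1, 2, 60, 64, 70}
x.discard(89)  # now {1, 2, 60, 64, 70}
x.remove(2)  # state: {1, 60, 64, 70}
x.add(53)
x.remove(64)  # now {1, 53, 60, 70}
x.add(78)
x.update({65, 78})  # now {1, 53, 60, 65, 70, 78}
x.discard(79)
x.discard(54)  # {1, 53, 60, 65, 70, 78}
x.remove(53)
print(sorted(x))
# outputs [1, 60, 65, 70, 78]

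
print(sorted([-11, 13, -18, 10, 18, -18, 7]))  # [-18, -18, -11, 7, 10, 13, 18]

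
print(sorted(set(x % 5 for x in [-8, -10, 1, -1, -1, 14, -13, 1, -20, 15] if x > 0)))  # [0, 1, 4]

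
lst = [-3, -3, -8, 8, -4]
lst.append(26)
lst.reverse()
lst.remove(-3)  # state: [26, -4, 8, -8, -3]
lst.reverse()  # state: [-3, -8, 8, -4, 26]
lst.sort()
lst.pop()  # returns 26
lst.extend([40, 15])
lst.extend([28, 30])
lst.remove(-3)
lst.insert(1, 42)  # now [-8, 42, -4, 8, 40, 15, 28, 30]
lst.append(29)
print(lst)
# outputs [-8, 42, -4, 8, 40, 15, 28, 30, 29]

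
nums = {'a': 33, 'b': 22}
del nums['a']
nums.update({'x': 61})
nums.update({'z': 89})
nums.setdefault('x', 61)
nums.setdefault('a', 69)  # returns 69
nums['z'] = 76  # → {'b': 22, 'x': 61, 'z': 76, 'a': 69}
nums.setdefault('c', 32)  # 32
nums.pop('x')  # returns 61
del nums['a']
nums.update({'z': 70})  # {'b': 22, 'z': 70, 'c': 32}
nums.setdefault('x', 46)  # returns 46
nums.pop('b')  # 22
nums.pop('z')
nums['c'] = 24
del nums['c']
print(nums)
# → {'x': 46}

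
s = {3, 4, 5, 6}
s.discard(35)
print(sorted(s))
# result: [3, 4, 5, 6]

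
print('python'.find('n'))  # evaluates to 5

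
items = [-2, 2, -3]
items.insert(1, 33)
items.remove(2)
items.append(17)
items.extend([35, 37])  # [-2, 33, -3, 17, 35, 37]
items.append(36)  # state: [-2, 33, -3, 17, 35, 37, 36]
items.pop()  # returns 36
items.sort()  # [-3, -2, 17, 33, 35, 37]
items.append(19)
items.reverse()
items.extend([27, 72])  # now [19, 37, 35, 33, 17, -2, -3, 27, 72]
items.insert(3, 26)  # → [19, 37, 35, 26, 33, 17, -2, -3, 27, 72]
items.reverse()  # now [72, 27, -3, -2, 17, 33, 26, 35, 37, 19]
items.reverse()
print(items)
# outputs [19, 37, 35, 26, 33, 17, -2, -3, 27, 72]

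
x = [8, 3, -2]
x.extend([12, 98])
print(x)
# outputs [8, 3, -2, 12, 98]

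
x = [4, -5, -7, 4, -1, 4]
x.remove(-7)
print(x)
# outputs [4, -5, 4, -1, 4]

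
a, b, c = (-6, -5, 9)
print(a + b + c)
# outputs -2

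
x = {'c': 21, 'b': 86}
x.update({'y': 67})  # {'c': 21, 'b': 86, 'y': 67}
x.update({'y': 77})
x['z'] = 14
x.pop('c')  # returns 21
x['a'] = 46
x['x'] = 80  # {'b': 86, 'y': 77, 'z': 14, 'a': 46, 'x': 80}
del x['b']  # {'y': 77, 'z': 14, 'a': 46, 'x': 80}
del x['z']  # {'y': 77, 'a': 46, 'x': 80}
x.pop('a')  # 46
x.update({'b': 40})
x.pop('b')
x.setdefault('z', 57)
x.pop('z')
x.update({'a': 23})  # {'y': 77, 'x': 80, 'a': 23}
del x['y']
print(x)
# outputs {'x': 80, 'a': 23}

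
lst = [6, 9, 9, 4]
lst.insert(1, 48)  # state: [6, 48, 9, 9, 4]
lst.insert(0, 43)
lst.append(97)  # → [43, 6, 48, 9, 9, 4, 97]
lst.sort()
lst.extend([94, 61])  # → [4, 6, 9, 9, 43, 48, 97, 94, 61]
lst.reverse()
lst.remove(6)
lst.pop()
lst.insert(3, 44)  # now [61, 94, 97, 44, 48, 43, 9, 9]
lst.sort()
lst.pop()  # 97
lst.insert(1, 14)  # [9, 14, 9, 43, 44, 48, 61, 94]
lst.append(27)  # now [9, 14, 9, 43, 44, 48, 61, 94, 27]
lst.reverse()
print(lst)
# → [27, 94, 61, 48, 44, 43, 9, 14, 9]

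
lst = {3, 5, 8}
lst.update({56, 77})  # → {3, 5, 8, 56, 77}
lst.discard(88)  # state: {3, 5, 8, 56, 77}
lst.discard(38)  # {3, 5, 8, 56, 77}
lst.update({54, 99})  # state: {3, 5, 8, 54, 56, 77, 99}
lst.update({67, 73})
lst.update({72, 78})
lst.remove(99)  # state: {3, 5, 8, 54, 56, 67, 72, 73, 77, 78}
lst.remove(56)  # {3, 5, 8, 54, 67, 72, 73, 77, 78}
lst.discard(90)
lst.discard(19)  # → {3, 5, 8, 54, 67, 72, 73, 77, 78}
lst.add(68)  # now {3, 5, 8, 54, 67, 68, 72, 73, 77, 78}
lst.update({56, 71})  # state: {3, 5, 8, 54, 56, 67, 68, 71, 72, 73, 77, 78}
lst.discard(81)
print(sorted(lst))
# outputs [3, 5, 8, 54, 56, 67, 68, 71, 72, 73, 77, 78]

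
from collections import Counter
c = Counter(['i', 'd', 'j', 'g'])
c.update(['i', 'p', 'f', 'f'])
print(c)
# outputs Counter({'i': 2, 'f': 2, 'd': 1, 'j': 1, 'g': 1, 'p': 1})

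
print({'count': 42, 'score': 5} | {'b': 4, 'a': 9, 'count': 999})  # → {'count': 999, 'score': 5, 'b': 4, 'a': 9}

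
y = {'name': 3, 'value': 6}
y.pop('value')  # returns 6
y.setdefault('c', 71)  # 71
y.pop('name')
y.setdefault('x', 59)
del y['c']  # {'x': 59}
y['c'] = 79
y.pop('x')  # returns 59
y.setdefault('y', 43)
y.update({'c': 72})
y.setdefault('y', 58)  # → 43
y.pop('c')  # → 72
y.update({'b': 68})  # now {'y': 43, 'b': 68}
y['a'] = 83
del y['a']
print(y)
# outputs {'y': 43, 'b': 68}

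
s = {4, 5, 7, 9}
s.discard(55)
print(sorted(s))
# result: [4, 5, 7, 9]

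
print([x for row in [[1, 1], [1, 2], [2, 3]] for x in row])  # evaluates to [1, 1, 1, 2, 2, 3]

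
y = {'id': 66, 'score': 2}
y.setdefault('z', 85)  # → 85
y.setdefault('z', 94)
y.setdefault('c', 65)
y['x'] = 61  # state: {'id': 66, 'score': 2, 'z': 85, 'c': 65, 'x': 61}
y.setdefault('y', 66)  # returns 66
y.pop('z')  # 85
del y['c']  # {'id': 66, 'score': 2, 'x': 61, 'y': 66}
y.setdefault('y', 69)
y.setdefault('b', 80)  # 80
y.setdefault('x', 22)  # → 61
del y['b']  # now {'id': 66, 'score': 2, 'x': 61, 'y': 66}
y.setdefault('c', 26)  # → 26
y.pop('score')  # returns 2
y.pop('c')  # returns 26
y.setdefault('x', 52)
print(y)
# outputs {'id': 66, 'x': 61, 'y': 66}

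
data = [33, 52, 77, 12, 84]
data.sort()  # [12, 33, 52, 77, 84]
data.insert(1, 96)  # [12, 96, 33, 52, 77, 84]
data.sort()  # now [12, 33, 52, 77, 84, 96]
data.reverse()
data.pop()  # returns 12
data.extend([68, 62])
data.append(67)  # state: [96, 84, 77, 52, 33, 68, 62, 67]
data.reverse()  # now [67, 62, 68, 33, 52, 77, 84, 96]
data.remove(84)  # [67, 62, 68, 33, 52, 77, 96]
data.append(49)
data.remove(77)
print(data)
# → [67, 62, 68, 33, 52, 96, 49]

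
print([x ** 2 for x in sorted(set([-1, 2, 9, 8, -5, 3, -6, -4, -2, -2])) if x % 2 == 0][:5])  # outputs [36, 16, 4, 4, 64]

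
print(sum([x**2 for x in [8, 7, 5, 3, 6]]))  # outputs 183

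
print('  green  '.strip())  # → green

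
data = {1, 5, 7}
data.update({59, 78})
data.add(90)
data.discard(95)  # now {1, 5, 7, 59, 78, 90}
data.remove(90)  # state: {1, 5, 7, 59, 78}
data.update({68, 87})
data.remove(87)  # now {1, 5, 7, 59, 68, 78}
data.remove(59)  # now {1, 5, 7, 68, 78}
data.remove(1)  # {5, 7, 68, 78}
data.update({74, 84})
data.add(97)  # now {5, 7, 68, 74, 78, 84, 97}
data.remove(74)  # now {5, 7, 68, 78, 84, 97}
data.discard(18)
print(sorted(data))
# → [5, 7, 68, 78, 84, 97]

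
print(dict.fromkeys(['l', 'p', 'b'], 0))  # {'l': 0, 'p': 0, 'b': 0}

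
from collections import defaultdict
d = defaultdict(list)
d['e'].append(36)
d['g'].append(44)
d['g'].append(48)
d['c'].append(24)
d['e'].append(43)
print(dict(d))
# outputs {'e': [36, 43], 'g': [44, 48], 'c': [24]}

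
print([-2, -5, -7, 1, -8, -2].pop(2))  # -7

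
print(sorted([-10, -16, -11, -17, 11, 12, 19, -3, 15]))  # [-17, -16, -11, -10, -3, 11, 12, 15, 19]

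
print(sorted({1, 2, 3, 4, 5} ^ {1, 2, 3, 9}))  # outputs [4, 5, 9]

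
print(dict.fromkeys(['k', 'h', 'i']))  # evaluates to {'k': None, 'h': None, 'i': None}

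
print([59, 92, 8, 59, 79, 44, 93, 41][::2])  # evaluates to [59, 8, 79, 93]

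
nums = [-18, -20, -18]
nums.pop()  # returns -18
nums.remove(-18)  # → [-20]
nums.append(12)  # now [-20, 12]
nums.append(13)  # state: [-20, 12, 13]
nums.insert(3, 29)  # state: [-20, 12, 13, 29]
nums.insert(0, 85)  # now [85, -20, 12, 13, 29]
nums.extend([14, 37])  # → [85, -20, 12, 13, 29, 14, 37]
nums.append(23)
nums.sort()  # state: [-20, 12, 13, 14, 23, 29, 37, 85]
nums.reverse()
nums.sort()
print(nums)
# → [-20, 12, 13, 14, 23, 29, 37, 85]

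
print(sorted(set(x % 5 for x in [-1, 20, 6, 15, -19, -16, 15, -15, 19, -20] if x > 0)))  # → [0, 1, 4]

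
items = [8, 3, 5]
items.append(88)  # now [8, 3, 5, 88]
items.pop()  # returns 88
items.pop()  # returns 5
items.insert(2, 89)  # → [8, 3, 89]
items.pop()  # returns 89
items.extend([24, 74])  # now [8, 3, 24, 74]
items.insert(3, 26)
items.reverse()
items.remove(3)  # [74, 26, 24, 8]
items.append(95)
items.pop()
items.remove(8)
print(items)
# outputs [74, 26, 24]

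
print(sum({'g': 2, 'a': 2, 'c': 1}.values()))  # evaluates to 5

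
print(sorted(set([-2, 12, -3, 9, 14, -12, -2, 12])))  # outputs [-12, -3, -2, 9, 12, 14]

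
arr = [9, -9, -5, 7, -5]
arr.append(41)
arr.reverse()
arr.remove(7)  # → [41, -5, -5, -9, 9]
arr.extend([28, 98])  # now [41, -5, -5, -9, 9, 28, 98]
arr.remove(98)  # [41, -5, -5, -9, 9, 28]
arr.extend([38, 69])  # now [41, -5, -5, -9, 9, 28, 38, 69]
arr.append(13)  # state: [41, -5, -5, -9, 9, 28, 38, 69, 13]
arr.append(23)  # [41, -5, -5, -9, 9, 28, 38, 69, 13, 23]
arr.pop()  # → 23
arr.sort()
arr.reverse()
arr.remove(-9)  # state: [69, 41, 38, 28, 13, 9, -5, -5]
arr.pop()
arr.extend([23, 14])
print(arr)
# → [69, 41, 38, 28, 13, 9, -5, 23, 14]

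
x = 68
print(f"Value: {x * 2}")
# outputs Value: 136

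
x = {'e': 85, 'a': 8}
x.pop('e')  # 85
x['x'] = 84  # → {'a': 8, 'x': 84}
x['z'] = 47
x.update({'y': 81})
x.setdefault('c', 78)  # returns 78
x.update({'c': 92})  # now {'a': 8, 'x': 84, 'z': 47, 'y': 81, 'c': 92}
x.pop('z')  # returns 47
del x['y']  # {'a': 8, 'x': 84, 'c': 92}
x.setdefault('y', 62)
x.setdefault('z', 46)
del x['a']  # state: {'x': 84, 'c': 92, 'y': 62, 'z': 46}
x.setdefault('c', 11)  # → 92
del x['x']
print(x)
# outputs {'c': 92, 'y': 62, 'z': 46}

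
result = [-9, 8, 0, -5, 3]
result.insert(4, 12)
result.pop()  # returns 3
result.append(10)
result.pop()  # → 10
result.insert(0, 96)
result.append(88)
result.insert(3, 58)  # [96, -9, 8, 58, 0, -5, 12, 88]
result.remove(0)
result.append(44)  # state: [96, -9, 8, 58, -5, 12, 88, 44]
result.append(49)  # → [96, -9, 8, 58, -5, 12, 88, 44, 49]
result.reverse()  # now [49, 44, 88, 12, -5, 58, 8, -9, 96]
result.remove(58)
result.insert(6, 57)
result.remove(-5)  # [49, 44, 88, 12, 8, 57, -9, 96]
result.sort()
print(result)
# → [-9, 8, 12, 44, 49, 57, 88, 96]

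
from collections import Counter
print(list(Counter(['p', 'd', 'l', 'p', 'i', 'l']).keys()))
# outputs ['p', 'd', 'l', 'i']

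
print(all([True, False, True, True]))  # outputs False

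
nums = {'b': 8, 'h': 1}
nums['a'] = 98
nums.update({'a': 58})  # {'b': 8, 'h': 1, 'a': 58}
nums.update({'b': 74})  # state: {'b': 74, 'h': 1, 'a': 58}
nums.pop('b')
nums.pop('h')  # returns 1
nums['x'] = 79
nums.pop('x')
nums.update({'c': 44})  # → {'a': 58, 'c': 44}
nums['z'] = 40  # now {'a': 58, 'c': 44, 'z': 40}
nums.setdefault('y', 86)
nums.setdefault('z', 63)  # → 40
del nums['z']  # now {'a': 58, 'c': 44, 'y': 86}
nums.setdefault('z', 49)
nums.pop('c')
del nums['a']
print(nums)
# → {'y': 86, 'z': 49}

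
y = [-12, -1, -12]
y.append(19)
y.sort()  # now [-12, -12, -1, 19]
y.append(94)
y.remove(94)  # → [-12, -12, -1, 19]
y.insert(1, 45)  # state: [-12, 45, -12, -1, 19]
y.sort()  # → [-12, -12, -1, 19, 45]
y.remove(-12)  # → [-12, -1, 19, 45]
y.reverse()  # [45, 19, -1, -12]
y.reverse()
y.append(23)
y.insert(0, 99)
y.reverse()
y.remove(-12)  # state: [23, 45, 19, -1, 99]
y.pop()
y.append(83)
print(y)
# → [23, 45, 19, -1, 83]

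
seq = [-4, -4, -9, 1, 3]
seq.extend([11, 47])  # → [-4, -4, -9, 1, 3, 11, 47]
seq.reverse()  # [47, 11, 3, 1, -9, -4, -4]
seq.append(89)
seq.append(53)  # [47, 11, 3, 1, -9, -4, -4, 89, 53]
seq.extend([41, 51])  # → [47, 11, 3, 1, -9, -4, -4, 89, 53, 41, 51]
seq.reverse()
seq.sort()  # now [-9, -4, -4, 1, 3, 11, 41, 47, 51, 53, 89]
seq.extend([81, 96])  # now [-9, -4, -4, 1, 3, 11, 41, 47, 51, 53, 89, 81, 96]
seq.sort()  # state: [-9, -4, -4, 1, 3, 11, 41, 47, 51, 53, 81, 89, 96]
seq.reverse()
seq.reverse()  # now [-9, -4, -4, 1, 3, 11, 41, 47, 51, 53, 81, 89, 96]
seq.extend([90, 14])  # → [-9, -4, -4, 1, 3, 11, 41, 47, 51, 53, 81, 89, 96, 90, 14]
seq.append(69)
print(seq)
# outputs [-9, -4, -4, 1, 3, 11, 41, 47, 51, 53, 81, 89, 96, 90, 14, 69]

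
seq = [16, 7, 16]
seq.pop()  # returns 16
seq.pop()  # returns 7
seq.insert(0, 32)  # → [32, 16]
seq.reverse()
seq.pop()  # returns 32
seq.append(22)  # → [16, 22]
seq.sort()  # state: [16, 22]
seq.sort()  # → [16, 22]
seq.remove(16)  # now [22]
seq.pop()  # 22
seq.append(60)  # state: [60]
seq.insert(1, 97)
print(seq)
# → [60, 97]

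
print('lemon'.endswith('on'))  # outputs True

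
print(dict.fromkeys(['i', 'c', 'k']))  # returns {'i': None, 'c': None, 'k': None}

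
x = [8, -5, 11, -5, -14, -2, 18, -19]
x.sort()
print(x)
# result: [-19, -14, -5, -5, -2, 8, 11, 18]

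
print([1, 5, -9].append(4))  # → None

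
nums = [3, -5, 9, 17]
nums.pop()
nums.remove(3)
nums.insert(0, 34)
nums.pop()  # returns 9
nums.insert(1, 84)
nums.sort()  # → [-5, 34, 84]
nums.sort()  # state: [-5, 34, 84]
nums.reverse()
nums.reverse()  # [-5, 34, 84]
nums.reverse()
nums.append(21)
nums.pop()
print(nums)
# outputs [84, 34, -5]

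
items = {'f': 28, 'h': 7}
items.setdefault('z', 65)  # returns 65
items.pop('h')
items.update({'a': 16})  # {'f': 28, 'z': 65, 'a': 16}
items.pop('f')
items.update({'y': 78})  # {'z': 65, 'a': 16, 'y': 78}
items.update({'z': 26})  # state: {'z': 26, 'a': 16, 'y': 78}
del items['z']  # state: {'a': 16, 'y': 78}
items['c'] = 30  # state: {'a': 16, 'y': 78, 'c': 30}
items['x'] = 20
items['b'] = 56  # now {'a': 16, 'y': 78, 'c': 30, 'x': 20, 'b': 56}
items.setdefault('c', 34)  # 30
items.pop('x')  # 20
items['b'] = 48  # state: {'a': 16, 'y': 78, 'c': 30, 'b': 48}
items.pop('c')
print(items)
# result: {'a': 16, 'y': 78, 'b': 48}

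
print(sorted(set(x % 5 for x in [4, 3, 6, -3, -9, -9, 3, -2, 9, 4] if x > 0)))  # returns [1, 3, 4]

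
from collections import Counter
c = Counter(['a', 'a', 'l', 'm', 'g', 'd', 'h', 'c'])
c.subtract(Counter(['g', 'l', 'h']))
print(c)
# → Counter({'a': 2, 'm': 1, 'd': 1, 'c': 1, 'l': 0, 'g': 0, 'h': 0})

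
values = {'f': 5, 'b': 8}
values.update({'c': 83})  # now {'f': 5, 'b': 8, 'c': 83}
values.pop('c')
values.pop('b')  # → 8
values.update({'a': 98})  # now {'f': 5, 'a': 98}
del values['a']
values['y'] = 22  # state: {'f': 5, 'y': 22}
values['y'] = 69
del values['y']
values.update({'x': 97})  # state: {'f': 5, 'x': 97}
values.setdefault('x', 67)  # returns 97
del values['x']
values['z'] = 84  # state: {'f': 5, 'z': 84}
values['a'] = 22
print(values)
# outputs {'f': 5, 'z': 84, 'a': 22}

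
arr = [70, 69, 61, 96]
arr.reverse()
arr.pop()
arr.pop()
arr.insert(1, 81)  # [96, 81, 61]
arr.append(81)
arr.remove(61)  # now [96, 81, 81]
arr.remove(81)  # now [96, 81]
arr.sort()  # [81, 96]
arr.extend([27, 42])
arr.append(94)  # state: [81, 96, 27, 42, 94]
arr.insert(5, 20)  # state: [81, 96, 27, 42, 94, 20]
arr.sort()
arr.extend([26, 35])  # [20, 27, 42, 81, 94, 96, 26, 35]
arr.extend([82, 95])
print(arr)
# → [20, 27, 42, 81, 94, 96, 26, 35, 82, 95]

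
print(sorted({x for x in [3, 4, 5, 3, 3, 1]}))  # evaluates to [1, 3, 4, 5]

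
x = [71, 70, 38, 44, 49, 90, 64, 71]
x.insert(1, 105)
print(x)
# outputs [71, 105, 70, 38, 44, 49, 90, 64, 71]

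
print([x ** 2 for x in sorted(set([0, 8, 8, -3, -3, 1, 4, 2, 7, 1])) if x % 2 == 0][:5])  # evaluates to [0, 4, 16, 64]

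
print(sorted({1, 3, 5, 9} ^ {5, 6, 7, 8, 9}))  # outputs [1, 3, 6, 7, 8]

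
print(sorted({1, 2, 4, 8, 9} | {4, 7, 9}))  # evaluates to [1, 2, 4, 7, 8, 9]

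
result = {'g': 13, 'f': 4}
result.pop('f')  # 4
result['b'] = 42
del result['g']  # {'b': 42}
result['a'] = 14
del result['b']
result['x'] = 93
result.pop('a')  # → 14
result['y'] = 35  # {'x': 93, 'y': 35}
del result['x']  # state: {'y': 35}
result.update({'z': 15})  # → {'y': 35, 'z': 15}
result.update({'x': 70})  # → {'y': 35, 'z': 15, 'x': 70}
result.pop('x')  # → 70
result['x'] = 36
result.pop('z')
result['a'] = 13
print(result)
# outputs {'y': 35, 'x': 36, 'a': 13}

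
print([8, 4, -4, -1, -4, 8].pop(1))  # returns 4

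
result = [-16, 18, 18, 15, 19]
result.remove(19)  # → [-16, 18, 18, 15]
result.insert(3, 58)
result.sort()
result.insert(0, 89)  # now [89, -16, 15, 18, 18, 58]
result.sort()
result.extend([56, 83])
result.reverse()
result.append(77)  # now [83, 56, 89, 58, 18, 18, 15, -16, 77]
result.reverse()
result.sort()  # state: [-16, 15, 18, 18, 56, 58, 77, 83, 89]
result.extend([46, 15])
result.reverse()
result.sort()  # [-16, 15, 15, 18, 18, 46, 56, 58, 77, 83, 89]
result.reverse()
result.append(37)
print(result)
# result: [89, 83, 77, 58, 56, 46, 18, 18, 15, 15, -16, 37]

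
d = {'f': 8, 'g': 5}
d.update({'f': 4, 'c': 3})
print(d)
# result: {'f': 4, 'g': 5, 'c': 3}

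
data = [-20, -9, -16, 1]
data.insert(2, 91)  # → [-20, -9, 91, -16, 1]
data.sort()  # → [-20, -16, -9, 1, 91]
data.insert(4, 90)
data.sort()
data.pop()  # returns 91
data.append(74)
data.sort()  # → [-20, -16, -9, 1, 74, 90]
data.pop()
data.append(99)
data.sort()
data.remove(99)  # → [-20, -16, -9, 1, 74]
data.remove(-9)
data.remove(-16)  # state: [-20, 1, 74]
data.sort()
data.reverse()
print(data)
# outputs [74, 1, -20]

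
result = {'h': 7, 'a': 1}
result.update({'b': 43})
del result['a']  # {'h': 7, 'b': 43}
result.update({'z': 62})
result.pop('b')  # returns 43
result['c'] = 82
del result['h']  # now {'z': 62, 'c': 82}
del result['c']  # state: {'z': 62}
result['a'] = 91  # {'z': 62, 'a': 91}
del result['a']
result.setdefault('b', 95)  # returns 95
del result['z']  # {'b': 95}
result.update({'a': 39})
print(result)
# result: {'b': 95, 'a': 39}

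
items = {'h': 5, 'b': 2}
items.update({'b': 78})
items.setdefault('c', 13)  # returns 13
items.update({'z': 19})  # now {'h': 5, 'b': 78, 'c': 13, 'z': 19}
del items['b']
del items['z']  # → {'h': 5, 'c': 13}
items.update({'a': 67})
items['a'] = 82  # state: {'h': 5, 'c': 13, 'a': 82}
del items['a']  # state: {'h': 5, 'c': 13}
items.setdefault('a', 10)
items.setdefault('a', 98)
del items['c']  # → {'h': 5, 'a': 10}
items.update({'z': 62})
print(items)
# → {'h': 5, 'a': 10, 'z': 62}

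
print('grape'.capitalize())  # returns Grape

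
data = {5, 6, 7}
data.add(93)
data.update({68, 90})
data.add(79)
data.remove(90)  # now {5, 6, 7, 68, 79, 93}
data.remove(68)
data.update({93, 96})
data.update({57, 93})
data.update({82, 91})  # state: {5, 6, 7, 57, 79, 82, 91, 93, 96}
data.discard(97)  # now {5, 6, 7, 57, 79, 82, 91, 93, 96}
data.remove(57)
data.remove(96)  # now {5, 6, 7, 79, 82, 91, 93}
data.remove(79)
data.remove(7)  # {5, 6, 82, 91, 93}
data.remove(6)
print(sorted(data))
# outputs [5, 82, 91, 93]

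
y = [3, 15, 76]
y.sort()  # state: [3, 15, 76]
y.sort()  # [3, 15, 76]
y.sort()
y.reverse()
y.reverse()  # [3, 15, 76]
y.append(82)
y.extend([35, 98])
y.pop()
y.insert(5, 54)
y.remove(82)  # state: [3, 15, 76, 35, 54]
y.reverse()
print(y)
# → [54, 35, 76, 15, 3]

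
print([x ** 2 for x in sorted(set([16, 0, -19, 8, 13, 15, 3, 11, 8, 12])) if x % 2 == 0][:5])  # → [0, 64, 144, 256]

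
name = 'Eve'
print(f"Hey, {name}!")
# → Hey, Eve!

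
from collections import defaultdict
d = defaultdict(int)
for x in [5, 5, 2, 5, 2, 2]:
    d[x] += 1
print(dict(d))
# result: {5: 3, 2: 3}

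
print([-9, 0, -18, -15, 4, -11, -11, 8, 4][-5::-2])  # [4, -18, -9]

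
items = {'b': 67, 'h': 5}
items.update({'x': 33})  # {'b': 67, 'h': 5, 'x': 33}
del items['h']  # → {'b': 67, 'x': 33}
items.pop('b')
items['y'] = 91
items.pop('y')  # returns 91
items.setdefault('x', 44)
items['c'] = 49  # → {'x': 33, 'c': 49}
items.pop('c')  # 49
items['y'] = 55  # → {'x': 33, 'y': 55}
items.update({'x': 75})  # {'x': 75, 'y': 55}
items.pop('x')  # 75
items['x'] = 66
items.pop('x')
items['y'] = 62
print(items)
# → {'y': 62}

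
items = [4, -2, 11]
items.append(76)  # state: [4, -2, 11, 76]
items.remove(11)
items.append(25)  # [4, -2, 76, 25]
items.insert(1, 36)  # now [4, 36, -2, 76, 25]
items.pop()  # 25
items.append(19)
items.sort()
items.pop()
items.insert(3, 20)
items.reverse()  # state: [36, 20, 19, 4, -2]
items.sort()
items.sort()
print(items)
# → [-2, 4, 19, 20, 36]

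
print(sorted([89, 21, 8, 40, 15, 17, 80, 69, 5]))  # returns [5, 8, 15, 17, 21, 40, 69, 80, 89]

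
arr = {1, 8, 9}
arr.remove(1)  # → {8, 9}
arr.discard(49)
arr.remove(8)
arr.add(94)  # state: {9, 94}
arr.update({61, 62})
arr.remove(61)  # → {9, 62, 94}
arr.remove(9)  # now {62, 94}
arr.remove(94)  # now {62}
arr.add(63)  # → {62, 63}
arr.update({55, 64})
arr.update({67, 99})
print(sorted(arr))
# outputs [55, 62, 63, 64, 67, 99]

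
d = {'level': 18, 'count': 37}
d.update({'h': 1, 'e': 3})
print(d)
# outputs {'level': 18, 'count': 37, 'h': 1, 'e': 3}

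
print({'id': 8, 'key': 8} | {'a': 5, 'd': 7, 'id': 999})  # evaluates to {'id': 999, 'key': 8, 'a': 5, 'd': 7}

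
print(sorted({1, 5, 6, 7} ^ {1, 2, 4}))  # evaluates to [2, 4, 5, 6, 7]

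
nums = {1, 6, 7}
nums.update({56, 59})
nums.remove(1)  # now {6, 7, 56, 59}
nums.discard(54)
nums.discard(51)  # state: {6, 7, 56, 59}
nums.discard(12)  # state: {6, 7, 56, 59}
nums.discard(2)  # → {6, 7, 56, 59}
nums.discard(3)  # {6, 7, 56, 59}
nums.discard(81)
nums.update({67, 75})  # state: {6, 7, 56, 59, 67, 75}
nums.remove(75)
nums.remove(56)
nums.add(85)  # {6, 7, 59, 67, 85}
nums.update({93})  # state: {6, 7, 59, 67, 85, 93}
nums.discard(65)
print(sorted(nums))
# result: [6, 7, 59, 67, 85, 93]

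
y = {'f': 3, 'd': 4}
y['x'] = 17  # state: {'f': 3, 'd': 4, 'x': 17}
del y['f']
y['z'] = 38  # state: {'d': 4, 'x': 17, 'z': 38}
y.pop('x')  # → 17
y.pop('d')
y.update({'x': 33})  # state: {'z': 38, 'x': 33}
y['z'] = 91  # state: {'z': 91, 'x': 33}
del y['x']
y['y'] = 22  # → {'z': 91, 'y': 22}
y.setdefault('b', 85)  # 85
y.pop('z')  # 91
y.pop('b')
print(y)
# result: {'y': 22}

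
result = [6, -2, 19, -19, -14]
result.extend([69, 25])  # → [6, -2, 19, -19, -14, 69, 25]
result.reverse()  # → [25, 69, -14, -19, 19, -2, 6]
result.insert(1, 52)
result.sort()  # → [-19, -14, -2, 6, 19, 25, 52, 69]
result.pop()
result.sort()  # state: [-19, -14, -2, 6, 19, 25, 52]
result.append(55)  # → [-19, -14, -2, 6, 19, 25, 52, 55]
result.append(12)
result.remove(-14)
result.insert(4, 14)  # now [-19, -2, 6, 19, 14, 25, 52, 55, 12]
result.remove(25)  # [-19, -2, 6, 19, 14, 52, 55, 12]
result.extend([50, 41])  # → [-19, -2, 6, 19, 14, 52, 55, 12, 50, 41]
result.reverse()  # [41, 50, 12, 55, 52, 14, 19, 6, -2, -19]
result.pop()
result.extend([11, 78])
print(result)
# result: [41, 50, 12, 55, 52, 14, 19, 6, -2, 11, 78]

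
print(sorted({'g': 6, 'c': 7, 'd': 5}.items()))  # [('c', 7), ('d', 5), ('g', 6)]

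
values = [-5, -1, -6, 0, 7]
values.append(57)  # [-5, -1, -6, 0, 7, 57]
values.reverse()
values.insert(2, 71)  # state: [57, 7, 71, 0, -6, -1, -5]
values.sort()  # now [-6, -5, -1, 0, 7, 57, 71]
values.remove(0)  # [-6, -5, -1, 7, 57, 71]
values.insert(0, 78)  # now [78, -6, -5, -1, 7, 57, 71]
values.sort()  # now [-6, -5, -1, 7, 57, 71, 78]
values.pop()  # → 78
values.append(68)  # [-6, -5, -1, 7, 57, 71, 68]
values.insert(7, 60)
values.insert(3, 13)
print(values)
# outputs [-6, -5, -1, 13, 7, 57, 71, 68, 60]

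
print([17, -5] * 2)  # [17, -5, 17, -5]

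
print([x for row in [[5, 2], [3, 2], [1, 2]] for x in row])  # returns [5, 2, 3, 2, 1, 2]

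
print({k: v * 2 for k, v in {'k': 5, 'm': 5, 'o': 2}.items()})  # {'k': 10, 'm': 10, 'o': 4}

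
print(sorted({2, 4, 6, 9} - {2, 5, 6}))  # [4, 9]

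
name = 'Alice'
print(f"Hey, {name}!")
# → Hey, Alice!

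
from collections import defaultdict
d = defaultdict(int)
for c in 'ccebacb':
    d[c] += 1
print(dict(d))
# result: {'c': 3, 'e': 1, 'b': 2, 'a': 1}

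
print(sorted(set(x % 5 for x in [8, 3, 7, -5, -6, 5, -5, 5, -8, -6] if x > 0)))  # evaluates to [0, 2, 3]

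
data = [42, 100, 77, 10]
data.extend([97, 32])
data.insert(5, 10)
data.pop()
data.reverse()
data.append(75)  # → [10, 97, 10, 77, 100, 42, 75]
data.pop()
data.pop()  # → 42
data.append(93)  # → [10, 97, 10, 77, 100, 93]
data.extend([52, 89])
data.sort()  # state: [10, 10, 52, 77, 89, 93, 97, 100]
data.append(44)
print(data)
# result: [10, 10, 52, 77, 89, 93, 97, 100, 44]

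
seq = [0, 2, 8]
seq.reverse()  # [8, 2, 0]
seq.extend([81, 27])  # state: [8, 2, 0, 81, 27]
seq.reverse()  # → [27, 81, 0, 2, 8]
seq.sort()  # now [0, 2, 8, 27, 81]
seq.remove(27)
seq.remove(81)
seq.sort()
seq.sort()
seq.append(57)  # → [0, 2, 8, 57]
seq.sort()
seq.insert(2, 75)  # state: [0, 2, 75, 8, 57]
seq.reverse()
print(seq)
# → [57, 8, 75, 2, 0]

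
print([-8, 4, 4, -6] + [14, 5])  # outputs [-8, 4, 4, -6, 14, 5]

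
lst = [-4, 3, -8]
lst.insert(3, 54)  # [-4, 3, -8, 54]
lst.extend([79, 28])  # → [-4, 3, -8, 54, 79, 28]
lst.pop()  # 28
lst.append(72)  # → [-4, 3, -8, 54, 79, 72]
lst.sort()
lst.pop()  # 79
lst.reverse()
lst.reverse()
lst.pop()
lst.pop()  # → 54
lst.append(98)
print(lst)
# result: [-8, -4, 3, 98]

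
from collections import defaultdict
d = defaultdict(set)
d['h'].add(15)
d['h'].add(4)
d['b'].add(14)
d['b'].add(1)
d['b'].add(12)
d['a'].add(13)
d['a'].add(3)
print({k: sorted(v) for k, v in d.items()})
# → {'h': [4, 15], 'b': [1, 12, 14], 'a': [3, 13]}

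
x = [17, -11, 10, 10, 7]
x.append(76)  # [17, -11, 10, 10, 7, 76]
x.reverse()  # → [76, 7, 10, 10, -11, 17]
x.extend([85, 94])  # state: [76, 7, 10, 10, -11, 17, 85, 94]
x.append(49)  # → [76, 7, 10, 10, -11, 17, 85, 94, 49]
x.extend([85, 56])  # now [76, 7, 10, 10, -11, 17, 85, 94, 49, 85, 56]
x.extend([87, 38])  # [76, 7, 10, 10, -11, 17, 85, 94, 49, 85, 56, 87, 38]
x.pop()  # 38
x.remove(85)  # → [76, 7, 10, 10, -11, 17, 94, 49, 85, 56, 87]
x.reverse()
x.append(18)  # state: [87, 56, 85, 49, 94, 17, -11, 10, 10, 7, 76, 18]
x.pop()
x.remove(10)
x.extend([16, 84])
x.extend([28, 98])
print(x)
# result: [87, 56, 85, 49, 94, 17, -11, 10, 7, 76, 16, 84, 28, 98]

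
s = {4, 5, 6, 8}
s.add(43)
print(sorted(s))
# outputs [4, 5, 6, 8, 43]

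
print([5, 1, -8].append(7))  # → None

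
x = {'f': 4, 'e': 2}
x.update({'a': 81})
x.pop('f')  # 4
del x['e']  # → {'a': 81}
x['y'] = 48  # {'a': 81, 'y': 48}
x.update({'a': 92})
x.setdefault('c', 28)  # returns 28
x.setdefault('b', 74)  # 74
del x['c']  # {'a': 92, 'y': 48, 'b': 74}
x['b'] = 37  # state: {'a': 92, 'y': 48, 'b': 37}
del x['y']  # {'a': 92, 'b': 37}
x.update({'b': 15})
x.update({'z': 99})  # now {'a': 92, 'b': 15, 'z': 99}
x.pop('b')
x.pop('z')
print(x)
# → {'a': 92}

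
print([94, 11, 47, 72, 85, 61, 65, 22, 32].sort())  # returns None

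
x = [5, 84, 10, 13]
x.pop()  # 13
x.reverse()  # [10, 84, 5]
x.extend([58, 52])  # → [10, 84, 5, 58, 52]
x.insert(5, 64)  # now [10, 84, 5, 58, 52, 64]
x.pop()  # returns 64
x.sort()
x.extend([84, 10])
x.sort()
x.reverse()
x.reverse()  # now [5, 10, 10, 52, 58, 84, 84]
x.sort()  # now [5, 10, 10, 52, 58, 84, 84]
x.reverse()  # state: [84, 84, 58, 52, 10, 10, 5]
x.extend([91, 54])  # [84, 84, 58, 52, 10, 10, 5, 91, 54]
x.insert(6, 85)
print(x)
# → [84, 84, 58, 52, 10, 10, 85, 5, 91, 54]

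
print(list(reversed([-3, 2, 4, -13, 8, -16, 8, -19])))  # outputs [-19, 8, -16, 8, -13, 4, 2, -3]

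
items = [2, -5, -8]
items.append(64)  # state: [2, -5, -8, 64]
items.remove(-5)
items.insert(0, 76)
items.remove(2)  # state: [76, -8, 64]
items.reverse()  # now [64, -8, 76]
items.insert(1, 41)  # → [64, 41, -8, 76]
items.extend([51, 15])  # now [64, 41, -8, 76, 51, 15]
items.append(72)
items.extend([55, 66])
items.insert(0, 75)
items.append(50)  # [75, 64, 41, -8, 76, 51, 15, 72, 55, 66, 50]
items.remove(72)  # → [75, 64, 41, -8, 76, 51, 15, 55, 66, 50]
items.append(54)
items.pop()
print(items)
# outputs [75, 64, 41, -8, 76, 51, 15, 55, 66, 50]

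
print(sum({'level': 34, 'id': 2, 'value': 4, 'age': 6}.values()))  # 46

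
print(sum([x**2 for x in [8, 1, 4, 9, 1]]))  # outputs 163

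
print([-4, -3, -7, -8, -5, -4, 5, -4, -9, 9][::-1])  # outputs [9, -9, -4, 5, -4, -5, -8, -7, -3, -4]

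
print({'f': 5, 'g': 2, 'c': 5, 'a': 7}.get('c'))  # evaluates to 5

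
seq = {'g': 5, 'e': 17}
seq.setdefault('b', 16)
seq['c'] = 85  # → {'g': 5, 'e': 17, 'b': 16, 'c': 85}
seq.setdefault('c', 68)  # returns 85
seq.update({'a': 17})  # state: {'g': 5, 'e': 17, 'b': 16, 'c': 85, 'a': 17}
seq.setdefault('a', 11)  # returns 17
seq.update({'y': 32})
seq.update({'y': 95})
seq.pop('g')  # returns 5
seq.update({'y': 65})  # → {'e': 17, 'b': 16, 'c': 85, 'a': 17, 'y': 65}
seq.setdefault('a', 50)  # 17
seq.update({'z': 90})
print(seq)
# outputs {'e': 17, 'b': 16, 'c': 85, 'a': 17, 'y': 65, 'z': 90}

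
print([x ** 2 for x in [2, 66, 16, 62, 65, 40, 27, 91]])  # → [4, 4356, 256, 3844, 4225, 1600, 729, 8281]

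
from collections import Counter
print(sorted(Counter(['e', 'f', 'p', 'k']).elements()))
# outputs ['e', 'f', 'k', 'p']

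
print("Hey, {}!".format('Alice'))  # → Hey, Alice!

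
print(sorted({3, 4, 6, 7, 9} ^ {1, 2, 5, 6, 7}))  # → [1, 2, 3, 4, 5, 9]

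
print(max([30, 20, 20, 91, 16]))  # 91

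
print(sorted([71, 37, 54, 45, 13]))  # [13, 37, 45, 54, 71]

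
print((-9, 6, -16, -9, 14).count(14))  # 1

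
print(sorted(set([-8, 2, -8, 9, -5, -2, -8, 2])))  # [-8, -5, -2, 2, 9]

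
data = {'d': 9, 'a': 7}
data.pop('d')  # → 9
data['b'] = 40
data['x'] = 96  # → {'a': 7, 'b': 40, 'x': 96}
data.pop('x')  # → 96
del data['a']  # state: {'b': 40}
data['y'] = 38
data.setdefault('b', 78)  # 40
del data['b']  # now {'y': 38}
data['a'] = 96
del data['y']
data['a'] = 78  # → {'a': 78}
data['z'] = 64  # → {'a': 78, 'z': 64}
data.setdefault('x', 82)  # 82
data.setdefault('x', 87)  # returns 82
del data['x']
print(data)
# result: {'a': 78, 'z': 64}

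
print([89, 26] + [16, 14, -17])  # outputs [89, 26, 16, 14, -17]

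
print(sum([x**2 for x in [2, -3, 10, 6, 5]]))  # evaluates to 174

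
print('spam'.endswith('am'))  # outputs True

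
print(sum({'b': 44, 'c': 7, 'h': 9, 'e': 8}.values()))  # 68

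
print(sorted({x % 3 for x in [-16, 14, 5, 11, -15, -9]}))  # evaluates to [0, 2]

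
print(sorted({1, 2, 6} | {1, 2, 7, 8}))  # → [1, 2, 6, 7, 8]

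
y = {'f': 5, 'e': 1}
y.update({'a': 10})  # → {'f': 5, 'e': 1, 'a': 10}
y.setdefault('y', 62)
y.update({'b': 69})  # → {'f': 5, 'e': 1, 'a': 10, 'y': 62, 'b': 69}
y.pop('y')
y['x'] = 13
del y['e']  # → {'f': 5, 'a': 10, 'b': 69, 'x': 13}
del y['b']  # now {'f': 5, 'a': 10, 'x': 13}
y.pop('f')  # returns 5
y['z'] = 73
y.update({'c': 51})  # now {'a': 10, 'x': 13, 'z': 73, 'c': 51}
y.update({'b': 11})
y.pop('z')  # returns 73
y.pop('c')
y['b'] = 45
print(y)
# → {'a': 10, 'x': 13, 'b': 45}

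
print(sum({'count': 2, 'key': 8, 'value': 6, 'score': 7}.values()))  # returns 23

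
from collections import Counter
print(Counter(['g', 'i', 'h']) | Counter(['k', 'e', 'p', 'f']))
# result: Counter({'g': 1, 'i': 1, 'h': 1, 'k': 1, 'e': 1, 'p': 1, 'f': 1})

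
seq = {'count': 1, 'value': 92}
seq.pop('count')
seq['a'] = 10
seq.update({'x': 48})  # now {'value': 92, 'a': 10, 'x': 48}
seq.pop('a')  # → 10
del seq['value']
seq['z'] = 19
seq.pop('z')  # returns 19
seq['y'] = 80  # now {'x': 48, 'y': 80}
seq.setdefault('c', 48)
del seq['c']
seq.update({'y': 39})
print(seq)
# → {'x': 48, 'y': 39}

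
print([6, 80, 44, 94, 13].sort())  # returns None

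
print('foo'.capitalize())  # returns Foo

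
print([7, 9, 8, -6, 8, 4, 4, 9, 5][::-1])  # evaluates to [5, 9, 4, 4, 8, -6, 8, 9, 7]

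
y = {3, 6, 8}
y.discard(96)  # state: {3, 6, 8}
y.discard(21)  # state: {3, 6, 8}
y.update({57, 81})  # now {3, 6, 8, 57, 81}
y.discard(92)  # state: {3, 6, 8, 57, 81}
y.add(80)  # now {3, 6, 8, 57, 80, 81}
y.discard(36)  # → {3, 6, 8, 57, 80, 81}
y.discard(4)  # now {3, 6, 8, 57, 80, 81}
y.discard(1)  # {3, 6, 8, 57, 80, 81}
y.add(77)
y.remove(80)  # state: {3, 6, 8, 57, 77, 81}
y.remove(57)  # {3, 6, 8, 77, 81}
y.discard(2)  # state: {3, 6, 8, 77, 81}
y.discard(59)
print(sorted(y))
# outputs [3, 6, 8, 77, 81]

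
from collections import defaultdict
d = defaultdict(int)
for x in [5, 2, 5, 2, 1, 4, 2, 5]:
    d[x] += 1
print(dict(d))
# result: {5: 3, 2: 3, 1: 1, 4: 1}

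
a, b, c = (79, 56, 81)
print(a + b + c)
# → 216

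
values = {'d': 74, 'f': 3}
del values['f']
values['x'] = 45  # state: {'d': 74, 'x': 45}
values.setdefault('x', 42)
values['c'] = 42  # {'d': 74, 'x': 45, 'c': 42}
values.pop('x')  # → 45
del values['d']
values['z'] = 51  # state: {'c': 42, 'z': 51}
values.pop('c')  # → 42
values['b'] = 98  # {'z': 51, 'b': 98}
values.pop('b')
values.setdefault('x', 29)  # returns 29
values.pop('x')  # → 29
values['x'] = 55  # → {'z': 51, 'x': 55}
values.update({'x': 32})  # {'z': 51, 'x': 32}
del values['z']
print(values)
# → {'x': 32}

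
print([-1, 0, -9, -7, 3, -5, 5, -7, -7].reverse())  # None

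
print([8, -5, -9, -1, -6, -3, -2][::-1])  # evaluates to [-2, -3, -6, -1, -9, -5, 8]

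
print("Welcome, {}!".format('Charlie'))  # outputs Welcome, Charlie!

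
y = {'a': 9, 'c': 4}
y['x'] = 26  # {'a': 9, 'c': 4, 'x': 26}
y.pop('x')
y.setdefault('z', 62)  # 62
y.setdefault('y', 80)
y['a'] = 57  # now {'a': 57, 'c': 4, 'z': 62, 'y': 80}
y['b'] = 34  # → {'a': 57, 'c': 4, 'z': 62, 'y': 80, 'b': 34}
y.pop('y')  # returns 80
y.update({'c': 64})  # {'a': 57, 'c': 64, 'z': 62, 'b': 34}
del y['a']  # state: {'c': 64, 'z': 62, 'b': 34}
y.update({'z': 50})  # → {'c': 64, 'z': 50, 'b': 34}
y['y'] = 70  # {'c': 64, 'z': 50, 'b': 34, 'y': 70}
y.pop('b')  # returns 34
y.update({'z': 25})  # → {'c': 64, 'z': 25, 'y': 70}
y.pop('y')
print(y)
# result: {'c': 64, 'z': 25}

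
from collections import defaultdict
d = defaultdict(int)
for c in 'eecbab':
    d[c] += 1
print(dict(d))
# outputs {'e': 2, 'c': 1, 'b': 2, 'a': 1}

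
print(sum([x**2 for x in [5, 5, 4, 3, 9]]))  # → 156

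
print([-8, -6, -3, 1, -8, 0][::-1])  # [0, -8, 1, -3, -6, -8]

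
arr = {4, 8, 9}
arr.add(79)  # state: {4, 8, 9, 79}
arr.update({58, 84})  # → {4, 8, 9, 58, 79, 84}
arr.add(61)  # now {4, 8, 9, 58, 61, 79, 84}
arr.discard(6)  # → {4, 8, 9, 58, 61, 79, 84}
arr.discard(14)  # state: {4, 8, 9, 58, 61, 79, 84}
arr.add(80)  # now {4, 8, 9, 58, 61, 79, 80, 84}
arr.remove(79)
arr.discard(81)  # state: {4, 8, 9, 58, 61, 80, 84}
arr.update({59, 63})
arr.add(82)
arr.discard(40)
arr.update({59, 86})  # {4, 8, 9, 58, 59, 61, 63, 80, 82, 84, 86}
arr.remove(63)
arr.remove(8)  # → {4, 9, 58, 59, 61, 80, 82, 84, 86}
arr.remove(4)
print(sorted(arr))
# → [9, 58, 59, 61, 80, 82, 84, 86]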